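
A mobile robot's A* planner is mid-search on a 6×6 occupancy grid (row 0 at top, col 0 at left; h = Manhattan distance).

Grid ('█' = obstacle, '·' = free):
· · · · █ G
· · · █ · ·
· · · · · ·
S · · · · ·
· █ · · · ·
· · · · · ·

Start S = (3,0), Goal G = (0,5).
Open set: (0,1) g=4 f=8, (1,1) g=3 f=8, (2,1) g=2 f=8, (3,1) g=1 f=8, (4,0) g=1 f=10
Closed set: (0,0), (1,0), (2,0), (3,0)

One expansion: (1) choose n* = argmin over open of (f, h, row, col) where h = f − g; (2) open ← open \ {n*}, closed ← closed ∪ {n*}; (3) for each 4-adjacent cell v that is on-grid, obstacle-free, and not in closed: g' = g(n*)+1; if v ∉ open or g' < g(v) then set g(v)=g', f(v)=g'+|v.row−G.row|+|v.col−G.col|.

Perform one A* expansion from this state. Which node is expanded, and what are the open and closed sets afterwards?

step 1: expand (0,1) (f=8, h=4) → closed; open now [(0,2) g=5 f=8, (1,1) g=3 f=8, (2,1) g=2 f=8, (3,1) g=1 f=8, (4,0) g=1 f=10]

expanded=(0,1); open=[(0,2) g=5 f=8, (1,1) g=3 f=8, (2,1) g=2 f=8, (3,1) g=1 f=8, (4,0) g=1 f=10]; closed=[(0,0), (0,1), (1,0), (2,0), (3,0)]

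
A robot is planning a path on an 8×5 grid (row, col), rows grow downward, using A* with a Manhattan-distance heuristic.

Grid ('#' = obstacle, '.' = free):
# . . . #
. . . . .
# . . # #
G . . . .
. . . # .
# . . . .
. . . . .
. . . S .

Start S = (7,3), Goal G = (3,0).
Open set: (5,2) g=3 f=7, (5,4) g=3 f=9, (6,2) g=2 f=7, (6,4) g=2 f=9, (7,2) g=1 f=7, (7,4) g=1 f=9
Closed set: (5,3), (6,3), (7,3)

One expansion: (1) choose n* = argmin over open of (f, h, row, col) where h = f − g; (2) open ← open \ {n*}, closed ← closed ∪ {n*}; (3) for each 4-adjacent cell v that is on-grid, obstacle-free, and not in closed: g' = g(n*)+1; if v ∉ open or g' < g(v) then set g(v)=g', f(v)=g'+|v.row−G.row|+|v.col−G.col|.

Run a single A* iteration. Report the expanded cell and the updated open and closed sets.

step 1: expand (5,2) (f=7, h=4) → closed; open now [(4,2) g=4 f=7, (5,1) g=4 f=7, (5,4) g=3 f=9, (6,2) g=2 f=7, (6,4) g=2 f=9, (7,2) g=1 f=7, (7,4) g=1 f=9]

expanded=(5,2); open=[(4,2) g=4 f=7, (5,1) g=4 f=7, (5,4) g=3 f=9, (6,2) g=2 f=7, (6,4) g=2 f=9, (7,2) g=1 f=7, (7,4) g=1 f=9]; closed=[(5,2), (5,3), (6,3), (7,3)]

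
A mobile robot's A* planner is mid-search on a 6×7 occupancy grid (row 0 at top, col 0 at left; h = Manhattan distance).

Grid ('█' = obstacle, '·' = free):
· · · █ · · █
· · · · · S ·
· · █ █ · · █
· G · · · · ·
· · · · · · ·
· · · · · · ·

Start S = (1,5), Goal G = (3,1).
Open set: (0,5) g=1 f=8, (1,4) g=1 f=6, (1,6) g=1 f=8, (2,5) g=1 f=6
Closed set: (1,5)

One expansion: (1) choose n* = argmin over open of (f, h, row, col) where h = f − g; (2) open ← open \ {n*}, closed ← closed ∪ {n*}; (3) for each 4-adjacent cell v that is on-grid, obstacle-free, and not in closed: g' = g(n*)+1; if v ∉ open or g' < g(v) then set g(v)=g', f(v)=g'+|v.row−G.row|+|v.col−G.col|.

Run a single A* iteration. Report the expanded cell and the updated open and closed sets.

step 1: expand (1,4) (f=6, h=5) → closed; open now [(0,4) g=2 f=8, (0,5) g=1 f=8, (1,3) g=2 f=6, (1,6) g=1 f=8, (2,4) g=2 f=6, (2,5) g=1 f=6]

expanded=(1,4); open=[(0,4) g=2 f=8, (0,5) g=1 f=8, (1,3) g=2 f=6, (1,6) g=1 f=8, (2,4) g=2 f=6, (2,5) g=1 f=6]; closed=[(1,4), (1,5)]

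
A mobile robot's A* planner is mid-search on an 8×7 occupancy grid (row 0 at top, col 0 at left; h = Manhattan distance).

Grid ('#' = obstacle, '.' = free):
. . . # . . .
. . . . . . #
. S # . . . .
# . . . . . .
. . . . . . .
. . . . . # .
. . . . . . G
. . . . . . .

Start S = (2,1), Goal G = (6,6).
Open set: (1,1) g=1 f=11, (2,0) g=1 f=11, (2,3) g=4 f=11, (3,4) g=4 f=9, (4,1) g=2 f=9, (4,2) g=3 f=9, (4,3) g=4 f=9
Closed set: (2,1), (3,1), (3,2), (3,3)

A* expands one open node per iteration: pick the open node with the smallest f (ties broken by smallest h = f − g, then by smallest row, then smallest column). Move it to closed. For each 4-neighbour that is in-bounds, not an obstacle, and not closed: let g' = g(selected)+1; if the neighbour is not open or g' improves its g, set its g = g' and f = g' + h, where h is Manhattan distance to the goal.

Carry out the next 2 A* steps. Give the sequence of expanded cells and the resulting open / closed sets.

order=[(3,4) → (3,5)]; open=[(1,1) g=1 f=11, (2,0) g=1 f=11, (2,3) g=4 f=11, (2,4) g=5 f=11, (2,5) g=6 f=11, (3,6) g=6 f=9, (4,1) g=2 f=9, (4,2) g=3 f=9, (4,3) g=4 f=9, (4,4) g=5 f=9, (4,5) g=6 f=9]; closed=[(2,1), (3,1), (3,2), (3,3), (3,4), (3,5)]

step 1: expand (3,4) (f=9, h=5) → closed; open now [(1,1) g=1 f=11, (2,0) g=1 f=11, (2,3) g=4 f=11, (2,4) g=5 f=11, (3,5) g=5 f=9, (4,1) g=2 f=9, (4,2) g=3 f=9, (4,3) g=4 f=9, (4,4) g=5 f=9]
step 2: expand (3,5) (f=9, h=4) → closed; open now [(1,1) g=1 f=11, (2,0) g=1 f=11, (2,3) g=4 f=11, (2,4) g=5 f=11, (2,5) g=6 f=11, (3,6) g=6 f=9, (4,1) g=2 f=9, (4,2) g=3 f=9, (4,3) g=4 f=9, (4,4) g=5 f=9, (4,5) g=6 f=9]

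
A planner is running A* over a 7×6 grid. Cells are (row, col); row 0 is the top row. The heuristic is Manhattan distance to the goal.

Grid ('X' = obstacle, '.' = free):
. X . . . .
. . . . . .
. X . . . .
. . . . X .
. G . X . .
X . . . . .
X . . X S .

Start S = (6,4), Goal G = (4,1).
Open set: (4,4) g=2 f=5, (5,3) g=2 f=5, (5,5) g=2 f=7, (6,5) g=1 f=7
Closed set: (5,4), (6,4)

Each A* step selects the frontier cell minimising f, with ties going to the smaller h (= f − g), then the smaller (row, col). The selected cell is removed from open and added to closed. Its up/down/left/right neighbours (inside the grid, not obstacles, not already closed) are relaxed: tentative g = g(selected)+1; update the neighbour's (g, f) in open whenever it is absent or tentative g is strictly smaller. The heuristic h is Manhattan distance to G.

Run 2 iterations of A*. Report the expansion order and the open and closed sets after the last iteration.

step 1: expand (4,4) (f=5, h=3) → closed; open now [(4,5) g=3 f=7, (5,3) g=2 f=5, (5,5) g=2 f=7, (6,5) g=1 f=7]
step 2: expand (5,3) (f=5, h=3) → closed; open now [(4,5) g=3 f=7, (5,2) g=3 f=5, (5,5) g=2 f=7, (6,5) g=1 f=7]

order=[(4,4) → (5,3)]; open=[(4,5) g=3 f=7, (5,2) g=3 f=5, (5,5) g=2 f=7, (6,5) g=1 f=7]; closed=[(4,4), (5,3), (5,4), (6,4)]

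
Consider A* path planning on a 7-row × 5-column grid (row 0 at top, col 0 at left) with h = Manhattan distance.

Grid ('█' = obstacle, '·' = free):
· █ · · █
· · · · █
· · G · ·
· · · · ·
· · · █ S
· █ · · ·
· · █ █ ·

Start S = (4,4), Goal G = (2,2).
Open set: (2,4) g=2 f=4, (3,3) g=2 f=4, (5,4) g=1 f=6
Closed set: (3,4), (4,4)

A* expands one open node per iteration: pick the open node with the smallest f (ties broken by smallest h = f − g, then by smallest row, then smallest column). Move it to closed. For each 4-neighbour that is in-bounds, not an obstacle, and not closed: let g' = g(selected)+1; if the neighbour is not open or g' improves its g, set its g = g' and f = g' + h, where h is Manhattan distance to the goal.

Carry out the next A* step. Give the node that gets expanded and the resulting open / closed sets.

expanded=(2,4); open=[(2,3) g=3 f=4, (3,3) g=2 f=4, (5,4) g=1 f=6]; closed=[(2,4), (3,4), (4,4)]

step 1: expand (2,4) (f=4, h=2) → closed; open now [(2,3) g=3 f=4, (3,3) g=2 f=4, (5,4) g=1 f=6]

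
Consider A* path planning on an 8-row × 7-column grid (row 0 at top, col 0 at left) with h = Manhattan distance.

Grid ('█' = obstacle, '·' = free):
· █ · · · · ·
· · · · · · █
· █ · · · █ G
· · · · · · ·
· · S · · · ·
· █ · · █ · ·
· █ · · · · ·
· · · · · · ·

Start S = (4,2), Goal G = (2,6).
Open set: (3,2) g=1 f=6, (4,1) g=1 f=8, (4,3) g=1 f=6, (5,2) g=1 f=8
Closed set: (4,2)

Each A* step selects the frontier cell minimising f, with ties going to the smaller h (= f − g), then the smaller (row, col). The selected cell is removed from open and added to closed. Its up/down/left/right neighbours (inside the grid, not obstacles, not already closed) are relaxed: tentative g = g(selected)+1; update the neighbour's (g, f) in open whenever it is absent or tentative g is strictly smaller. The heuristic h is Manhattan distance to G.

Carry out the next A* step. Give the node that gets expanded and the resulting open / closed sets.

step 1: expand (3,2) (f=6, h=5) → closed; open now [(2,2) g=2 f=6, (3,1) g=2 f=8, (3,3) g=2 f=6, (4,1) g=1 f=8, (4,3) g=1 f=6, (5,2) g=1 f=8]

expanded=(3,2); open=[(2,2) g=2 f=6, (3,1) g=2 f=8, (3,3) g=2 f=6, (4,1) g=1 f=8, (4,3) g=1 f=6, (5,2) g=1 f=8]; closed=[(3,2), (4,2)]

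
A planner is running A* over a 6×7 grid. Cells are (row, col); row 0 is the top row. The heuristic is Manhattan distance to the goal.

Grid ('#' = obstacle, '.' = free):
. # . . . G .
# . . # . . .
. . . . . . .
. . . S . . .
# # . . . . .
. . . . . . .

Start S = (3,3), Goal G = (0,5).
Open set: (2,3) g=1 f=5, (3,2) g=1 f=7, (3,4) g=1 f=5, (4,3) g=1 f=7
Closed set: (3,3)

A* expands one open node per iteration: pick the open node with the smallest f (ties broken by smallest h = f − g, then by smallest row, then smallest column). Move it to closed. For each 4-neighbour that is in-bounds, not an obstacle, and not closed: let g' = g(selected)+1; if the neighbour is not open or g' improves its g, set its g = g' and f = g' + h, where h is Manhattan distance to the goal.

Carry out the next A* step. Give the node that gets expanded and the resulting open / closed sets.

expanded=(2,3); open=[(2,2) g=2 f=7, (2,4) g=2 f=5, (3,2) g=1 f=7, (3,4) g=1 f=5, (4,3) g=1 f=7]; closed=[(2,3), (3,3)]

step 1: expand (2,3) (f=5, h=4) → closed; open now [(2,2) g=2 f=7, (2,4) g=2 f=5, (3,2) g=1 f=7, (3,4) g=1 f=5, (4,3) g=1 f=7]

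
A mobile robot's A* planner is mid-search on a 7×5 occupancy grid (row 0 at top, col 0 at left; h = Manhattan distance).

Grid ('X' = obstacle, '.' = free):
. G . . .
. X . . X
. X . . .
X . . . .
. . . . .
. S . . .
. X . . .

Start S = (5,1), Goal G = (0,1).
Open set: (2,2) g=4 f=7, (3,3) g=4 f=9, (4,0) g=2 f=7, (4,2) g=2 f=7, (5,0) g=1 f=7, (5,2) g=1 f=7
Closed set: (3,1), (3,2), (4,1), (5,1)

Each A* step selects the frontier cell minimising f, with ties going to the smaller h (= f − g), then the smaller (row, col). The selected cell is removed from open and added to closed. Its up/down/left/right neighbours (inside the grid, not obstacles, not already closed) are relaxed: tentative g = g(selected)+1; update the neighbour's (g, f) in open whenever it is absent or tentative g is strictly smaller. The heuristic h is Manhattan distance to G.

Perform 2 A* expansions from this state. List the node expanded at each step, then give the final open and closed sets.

step 1: expand (2,2) (f=7, h=3) → closed; open now [(1,2) g=5 f=7, (2,3) g=5 f=9, (3,3) g=4 f=9, (4,0) g=2 f=7, (4,2) g=2 f=7, (5,0) g=1 f=7, (5,2) g=1 f=7]
step 2: expand (1,2) (f=7, h=2) → closed; open now [(0,2) g=6 f=7, (1,3) g=6 f=9, (2,3) g=5 f=9, (3,3) g=4 f=9, (4,0) g=2 f=7, (4,2) g=2 f=7, (5,0) g=1 f=7, (5,2) g=1 f=7]

order=[(2,2) → (1,2)]; open=[(0,2) g=6 f=7, (1,3) g=6 f=9, (2,3) g=5 f=9, (3,3) g=4 f=9, (4,0) g=2 f=7, (4,2) g=2 f=7, (5,0) g=1 f=7, (5,2) g=1 f=7]; closed=[(1,2), (2,2), (3,1), (3,2), (4,1), (5,1)]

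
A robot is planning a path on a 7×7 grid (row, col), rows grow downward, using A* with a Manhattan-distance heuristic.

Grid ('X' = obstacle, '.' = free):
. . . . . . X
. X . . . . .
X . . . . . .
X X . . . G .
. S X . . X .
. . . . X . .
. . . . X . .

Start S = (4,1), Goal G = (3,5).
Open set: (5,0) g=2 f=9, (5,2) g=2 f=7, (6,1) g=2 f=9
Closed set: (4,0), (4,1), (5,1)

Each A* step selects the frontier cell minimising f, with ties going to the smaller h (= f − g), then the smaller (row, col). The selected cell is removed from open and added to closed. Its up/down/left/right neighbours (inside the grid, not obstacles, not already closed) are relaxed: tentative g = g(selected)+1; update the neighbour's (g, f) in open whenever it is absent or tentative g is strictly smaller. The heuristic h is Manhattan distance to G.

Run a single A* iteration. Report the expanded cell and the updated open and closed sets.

expanded=(5,2); open=[(5,0) g=2 f=9, (5,3) g=3 f=7, (6,1) g=2 f=9, (6,2) g=3 f=9]; closed=[(4,0), (4,1), (5,1), (5,2)]

step 1: expand (5,2) (f=7, h=5) → closed; open now [(5,0) g=2 f=9, (5,3) g=3 f=7, (6,1) g=2 f=9, (6,2) g=3 f=9]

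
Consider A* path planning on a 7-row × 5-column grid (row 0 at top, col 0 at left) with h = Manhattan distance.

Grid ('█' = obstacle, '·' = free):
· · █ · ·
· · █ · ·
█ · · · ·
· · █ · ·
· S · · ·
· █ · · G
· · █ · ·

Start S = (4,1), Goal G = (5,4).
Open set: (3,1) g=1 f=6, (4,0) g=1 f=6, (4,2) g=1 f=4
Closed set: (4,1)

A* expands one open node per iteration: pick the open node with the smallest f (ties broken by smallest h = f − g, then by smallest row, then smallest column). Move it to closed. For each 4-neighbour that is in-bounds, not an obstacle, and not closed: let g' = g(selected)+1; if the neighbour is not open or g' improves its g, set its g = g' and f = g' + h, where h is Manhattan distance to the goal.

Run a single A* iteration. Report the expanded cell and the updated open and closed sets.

step 1: expand (4,2) (f=4, h=3) → closed; open now [(3,1) g=1 f=6, (4,0) g=1 f=6, (4,3) g=2 f=4, (5,2) g=2 f=4]

expanded=(4,2); open=[(3,1) g=1 f=6, (4,0) g=1 f=6, (4,3) g=2 f=4, (5,2) g=2 f=4]; closed=[(4,1), (4,2)]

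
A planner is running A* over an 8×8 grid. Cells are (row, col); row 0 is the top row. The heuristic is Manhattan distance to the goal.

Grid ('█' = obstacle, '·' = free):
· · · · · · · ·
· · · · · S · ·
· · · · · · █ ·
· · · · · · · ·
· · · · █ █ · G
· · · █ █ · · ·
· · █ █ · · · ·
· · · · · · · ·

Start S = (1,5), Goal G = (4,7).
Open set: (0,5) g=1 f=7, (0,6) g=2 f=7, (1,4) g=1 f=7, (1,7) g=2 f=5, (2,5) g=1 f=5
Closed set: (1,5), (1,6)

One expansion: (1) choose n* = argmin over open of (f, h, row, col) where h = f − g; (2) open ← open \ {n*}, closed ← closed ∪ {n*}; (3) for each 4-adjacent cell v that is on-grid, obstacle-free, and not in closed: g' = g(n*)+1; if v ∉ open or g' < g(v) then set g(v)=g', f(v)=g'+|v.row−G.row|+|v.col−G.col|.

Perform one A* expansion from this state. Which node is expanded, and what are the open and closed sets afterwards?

expanded=(1,7); open=[(0,5) g=1 f=7, (0,6) g=2 f=7, (0,7) g=3 f=7, (1,4) g=1 f=7, (2,5) g=1 f=5, (2,7) g=3 f=5]; closed=[(1,5), (1,6), (1,7)]

step 1: expand (1,7) (f=5, h=3) → closed; open now [(0,5) g=1 f=7, (0,6) g=2 f=7, (0,7) g=3 f=7, (1,4) g=1 f=7, (2,5) g=1 f=5, (2,7) g=3 f=5]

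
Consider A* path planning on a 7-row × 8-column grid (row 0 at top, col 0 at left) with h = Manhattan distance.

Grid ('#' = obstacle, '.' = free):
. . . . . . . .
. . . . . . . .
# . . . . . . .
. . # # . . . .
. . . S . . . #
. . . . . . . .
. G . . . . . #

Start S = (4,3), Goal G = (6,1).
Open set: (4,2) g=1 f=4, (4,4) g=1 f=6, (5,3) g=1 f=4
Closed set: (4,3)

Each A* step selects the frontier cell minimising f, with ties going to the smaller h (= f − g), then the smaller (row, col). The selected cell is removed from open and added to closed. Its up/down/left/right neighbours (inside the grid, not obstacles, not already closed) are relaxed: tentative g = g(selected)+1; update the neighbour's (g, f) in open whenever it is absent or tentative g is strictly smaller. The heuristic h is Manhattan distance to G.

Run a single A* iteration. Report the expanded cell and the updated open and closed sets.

step 1: expand (4,2) (f=4, h=3) → closed; open now [(4,1) g=2 f=4, (4,4) g=1 f=6, (5,2) g=2 f=4, (5,3) g=1 f=4]

expanded=(4,2); open=[(4,1) g=2 f=4, (4,4) g=1 f=6, (5,2) g=2 f=4, (5,3) g=1 f=4]; closed=[(4,2), (4,3)]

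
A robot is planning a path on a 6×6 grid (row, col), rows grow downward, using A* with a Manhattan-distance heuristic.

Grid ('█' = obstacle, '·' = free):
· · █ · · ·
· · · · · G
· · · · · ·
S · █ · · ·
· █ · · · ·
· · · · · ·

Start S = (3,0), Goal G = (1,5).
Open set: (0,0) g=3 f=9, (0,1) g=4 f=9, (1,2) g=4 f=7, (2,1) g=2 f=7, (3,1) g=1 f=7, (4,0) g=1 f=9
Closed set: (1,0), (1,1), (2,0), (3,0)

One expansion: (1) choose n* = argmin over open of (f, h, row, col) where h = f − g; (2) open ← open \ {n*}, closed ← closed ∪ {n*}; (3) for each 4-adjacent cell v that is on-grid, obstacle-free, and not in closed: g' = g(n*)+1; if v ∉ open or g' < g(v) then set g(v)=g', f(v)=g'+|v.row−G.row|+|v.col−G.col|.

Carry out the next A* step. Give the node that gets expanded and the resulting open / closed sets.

expanded=(1,2); open=[(0,0) g=3 f=9, (0,1) g=4 f=9, (1,3) g=5 f=7, (2,1) g=2 f=7, (2,2) g=5 f=9, (3,1) g=1 f=7, (4,0) g=1 f=9]; closed=[(1,0), (1,1), (1,2), (2,0), (3,0)]

step 1: expand (1,2) (f=7, h=3) → closed; open now [(0,0) g=3 f=9, (0,1) g=4 f=9, (1,3) g=5 f=7, (2,1) g=2 f=7, (2,2) g=5 f=9, (3,1) g=1 f=7, (4,0) g=1 f=9]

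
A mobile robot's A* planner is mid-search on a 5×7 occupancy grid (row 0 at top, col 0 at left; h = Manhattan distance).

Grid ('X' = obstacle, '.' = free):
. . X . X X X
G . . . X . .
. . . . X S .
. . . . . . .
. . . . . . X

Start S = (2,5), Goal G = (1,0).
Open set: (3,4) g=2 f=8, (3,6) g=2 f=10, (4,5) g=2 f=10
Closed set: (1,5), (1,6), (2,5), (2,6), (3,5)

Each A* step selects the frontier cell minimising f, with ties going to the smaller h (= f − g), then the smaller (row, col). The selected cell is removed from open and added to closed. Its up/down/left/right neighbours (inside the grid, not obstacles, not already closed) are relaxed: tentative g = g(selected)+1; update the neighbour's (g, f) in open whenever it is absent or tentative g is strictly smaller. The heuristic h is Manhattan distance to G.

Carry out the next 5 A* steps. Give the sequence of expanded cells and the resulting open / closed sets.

order=[(3,4) → (3,3) → (2,3) → (1,3) → (1,2)]; open=[(0,3) g=6 f=10, (1,1) g=7 f=8, (2,2) g=5 f=8, (3,2) g=4 f=8, (3,6) g=2 f=10, (4,3) g=4 f=10, (4,4) g=3 f=10, (4,5) g=2 f=10]; closed=[(1,2), (1,3), (1,5), (1,6), (2,3), (2,5), (2,6), (3,3), (3,4), (3,5)]

step 1: expand (3,4) (f=8, h=6) → closed; open now [(3,3) g=3 f=8, (3,6) g=2 f=10, (4,4) g=3 f=10, (4,5) g=2 f=10]
step 2: expand (3,3) (f=8, h=5) → closed; open now [(2,3) g=4 f=8, (3,2) g=4 f=8, (3,6) g=2 f=10, (4,3) g=4 f=10, (4,4) g=3 f=10, (4,5) g=2 f=10]
step 3: expand (2,3) (f=8, h=4) → closed; open now [(1,3) g=5 f=8, (2,2) g=5 f=8, (3,2) g=4 f=8, (3,6) g=2 f=10, (4,3) g=4 f=10, (4,4) g=3 f=10, (4,5) g=2 f=10]
step 4: expand (1,3) (f=8, h=3) → closed; open now [(0,3) g=6 f=10, (1,2) g=6 f=8, (2,2) g=5 f=8, (3,2) g=4 f=8, (3,6) g=2 f=10, (4,3) g=4 f=10, (4,4) g=3 f=10, (4,5) g=2 f=10]
step 5: expand (1,2) (f=8, h=2) → closed; open now [(0,3) g=6 f=10, (1,1) g=7 f=8, (2,2) g=5 f=8, (3,2) g=4 f=8, (3,6) g=2 f=10, (4,3) g=4 f=10, (4,4) g=3 f=10, (4,5) g=2 f=10]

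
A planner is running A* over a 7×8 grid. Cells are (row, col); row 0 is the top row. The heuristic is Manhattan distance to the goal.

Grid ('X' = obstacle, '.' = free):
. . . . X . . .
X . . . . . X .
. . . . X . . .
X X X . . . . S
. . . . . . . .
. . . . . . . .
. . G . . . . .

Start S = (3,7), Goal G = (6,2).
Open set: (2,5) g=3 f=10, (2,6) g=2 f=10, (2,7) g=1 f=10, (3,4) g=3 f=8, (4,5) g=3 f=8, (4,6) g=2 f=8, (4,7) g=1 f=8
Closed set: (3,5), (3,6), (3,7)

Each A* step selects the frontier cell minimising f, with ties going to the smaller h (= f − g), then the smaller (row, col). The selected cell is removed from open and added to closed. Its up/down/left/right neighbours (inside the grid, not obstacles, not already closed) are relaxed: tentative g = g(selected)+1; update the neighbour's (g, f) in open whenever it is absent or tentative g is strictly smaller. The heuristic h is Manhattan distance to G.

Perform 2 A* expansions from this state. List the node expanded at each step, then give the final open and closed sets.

step 1: expand (3,4) (f=8, h=5) → closed; open now [(2,5) g=3 f=10, (2,6) g=2 f=10, (2,7) g=1 f=10, (3,3) g=4 f=8, (4,4) g=4 f=8, (4,5) g=3 f=8, (4,6) g=2 f=8, (4,7) g=1 f=8]
step 2: expand (3,3) (f=8, h=4) → closed; open now [(2,3) g=5 f=10, (2,5) g=3 f=10, (2,6) g=2 f=10, (2,7) g=1 f=10, (4,3) g=5 f=8, (4,4) g=4 f=8, (4,5) g=3 f=8, (4,6) g=2 f=8, (4,7) g=1 f=8]

order=[(3,4) → (3,3)]; open=[(2,3) g=5 f=10, (2,5) g=3 f=10, (2,6) g=2 f=10, (2,7) g=1 f=10, (4,3) g=5 f=8, (4,4) g=4 f=8, (4,5) g=3 f=8, (4,6) g=2 f=8, (4,7) g=1 f=8]; closed=[(3,3), (3,4), (3,5), (3,6), (3,7)]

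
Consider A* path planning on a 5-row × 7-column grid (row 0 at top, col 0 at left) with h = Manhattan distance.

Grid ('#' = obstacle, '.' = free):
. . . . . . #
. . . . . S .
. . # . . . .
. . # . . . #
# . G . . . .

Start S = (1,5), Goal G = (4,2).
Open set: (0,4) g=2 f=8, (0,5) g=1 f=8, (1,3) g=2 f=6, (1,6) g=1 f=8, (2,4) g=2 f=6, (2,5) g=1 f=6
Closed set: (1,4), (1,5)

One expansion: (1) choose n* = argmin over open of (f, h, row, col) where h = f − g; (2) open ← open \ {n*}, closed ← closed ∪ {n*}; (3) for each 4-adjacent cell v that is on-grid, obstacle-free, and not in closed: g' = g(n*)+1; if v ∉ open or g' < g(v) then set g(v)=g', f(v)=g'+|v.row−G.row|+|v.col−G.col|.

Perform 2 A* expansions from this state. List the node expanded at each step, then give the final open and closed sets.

order=[(1,3) → (1,2)]; open=[(0,2) g=4 f=8, (0,3) g=3 f=8, (0,4) g=2 f=8, (0,5) g=1 f=8, (1,1) g=4 f=8, (1,6) g=1 f=8, (2,3) g=3 f=6, (2,4) g=2 f=6, (2,5) g=1 f=6]; closed=[(1,2), (1,3), (1,4), (1,5)]

step 1: expand (1,3) (f=6, h=4) → closed; open now [(0,3) g=3 f=8, (0,4) g=2 f=8, (0,5) g=1 f=8, (1,2) g=3 f=6, (1,6) g=1 f=8, (2,3) g=3 f=6, (2,4) g=2 f=6, (2,5) g=1 f=6]
step 2: expand (1,2) (f=6, h=3) → closed; open now [(0,2) g=4 f=8, (0,3) g=3 f=8, (0,4) g=2 f=8, (0,5) g=1 f=8, (1,1) g=4 f=8, (1,6) g=1 f=8, (2,3) g=3 f=6, (2,4) g=2 f=6, (2,5) g=1 f=6]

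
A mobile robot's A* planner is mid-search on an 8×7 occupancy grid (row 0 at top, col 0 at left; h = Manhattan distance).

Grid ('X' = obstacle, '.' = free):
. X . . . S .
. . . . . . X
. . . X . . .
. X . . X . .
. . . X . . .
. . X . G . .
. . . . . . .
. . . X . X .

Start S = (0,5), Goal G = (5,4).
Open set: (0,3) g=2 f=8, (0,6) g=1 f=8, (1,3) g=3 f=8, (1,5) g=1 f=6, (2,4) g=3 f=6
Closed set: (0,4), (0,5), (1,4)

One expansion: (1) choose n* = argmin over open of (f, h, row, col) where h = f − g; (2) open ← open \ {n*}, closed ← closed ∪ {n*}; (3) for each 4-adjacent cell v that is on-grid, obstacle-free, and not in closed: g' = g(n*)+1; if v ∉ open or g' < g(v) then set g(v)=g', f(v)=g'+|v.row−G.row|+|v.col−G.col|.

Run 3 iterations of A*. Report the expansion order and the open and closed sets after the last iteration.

step 1: expand (2,4) (f=6, h=3) → closed; open now [(0,3) g=2 f=8, (0,6) g=1 f=8, (1,3) g=3 f=8, (1,5) g=1 f=6, (2,5) g=4 f=8]
step 2: expand (1,5) (f=6, h=5) → closed; open now [(0,3) g=2 f=8, (0,6) g=1 f=8, (1,3) g=3 f=8, (2,5) g=2 f=6]
step 3: expand (2,5) (f=6, h=4) → closed; open now [(0,3) g=2 f=8, (0,6) g=1 f=8, (1,3) g=3 f=8, (2,6) g=3 f=8, (3,5) g=3 f=6]

order=[(2,4) → (1,5) → (2,5)]; open=[(0,3) g=2 f=8, (0,6) g=1 f=8, (1,3) g=3 f=8, (2,6) g=3 f=8, (3,5) g=3 f=6]; closed=[(0,4), (0,5), (1,4), (1,5), (2,4), (2,5)]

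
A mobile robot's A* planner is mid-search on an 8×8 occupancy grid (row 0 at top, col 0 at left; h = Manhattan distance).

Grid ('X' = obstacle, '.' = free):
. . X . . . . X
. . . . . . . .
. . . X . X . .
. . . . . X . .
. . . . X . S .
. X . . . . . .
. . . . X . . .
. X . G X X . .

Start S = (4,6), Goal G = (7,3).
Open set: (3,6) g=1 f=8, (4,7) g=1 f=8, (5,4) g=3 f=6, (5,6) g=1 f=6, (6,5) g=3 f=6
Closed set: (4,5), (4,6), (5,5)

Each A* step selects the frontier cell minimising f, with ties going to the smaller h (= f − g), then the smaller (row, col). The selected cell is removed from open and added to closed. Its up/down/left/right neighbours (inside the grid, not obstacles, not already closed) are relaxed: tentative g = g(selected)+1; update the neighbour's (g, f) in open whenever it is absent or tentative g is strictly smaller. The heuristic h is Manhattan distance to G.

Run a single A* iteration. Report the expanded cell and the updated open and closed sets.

step 1: expand (5,4) (f=6, h=3) → closed; open now [(3,6) g=1 f=8, (4,7) g=1 f=8, (5,3) g=4 f=6, (5,6) g=1 f=6, (6,5) g=3 f=6]

expanded=(5,4); open=[(3,6) g=1 f=8, (4,7) g=1 f=8, (5,3) g=4 f=6, (5,6) g=1 f=6, (6,5) g=3 f=6]; closed=[(4,5), (4,6), (5,4), (5,5)]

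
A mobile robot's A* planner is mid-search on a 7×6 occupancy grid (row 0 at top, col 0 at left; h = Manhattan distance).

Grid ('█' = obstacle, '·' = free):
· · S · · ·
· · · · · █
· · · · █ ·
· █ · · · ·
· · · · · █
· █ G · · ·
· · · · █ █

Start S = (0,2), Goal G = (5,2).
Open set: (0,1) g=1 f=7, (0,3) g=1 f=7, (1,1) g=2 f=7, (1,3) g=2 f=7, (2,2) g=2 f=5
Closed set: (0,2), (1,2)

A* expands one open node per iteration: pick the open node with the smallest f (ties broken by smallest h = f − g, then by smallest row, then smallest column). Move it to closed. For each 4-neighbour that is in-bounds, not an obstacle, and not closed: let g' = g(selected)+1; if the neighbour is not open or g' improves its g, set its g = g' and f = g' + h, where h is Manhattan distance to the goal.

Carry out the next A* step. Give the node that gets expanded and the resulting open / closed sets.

expanded=(2,2); open=[(0,1) g=1 f=7, (0,3) g=1 f=7, (1,1) g=2 f=7, (1,3) g=2 f=7, (2,1) g=3 f=7, (2,3) g=3 f=7, (3,2) g=3 f=5]; closed=[(0,2), (1,2), (2,2)]

step 1: expand (2,2) (f=5, h=3) → closed; open now [(0,1) g=1 f=7, (0,3) g=1 f=7, (1,1) g=2 f=7, (1,3) g=2 f=7, (2,1) g=3 f=7, (2,3) g=3 f=7, (3,2) g=3 f=5]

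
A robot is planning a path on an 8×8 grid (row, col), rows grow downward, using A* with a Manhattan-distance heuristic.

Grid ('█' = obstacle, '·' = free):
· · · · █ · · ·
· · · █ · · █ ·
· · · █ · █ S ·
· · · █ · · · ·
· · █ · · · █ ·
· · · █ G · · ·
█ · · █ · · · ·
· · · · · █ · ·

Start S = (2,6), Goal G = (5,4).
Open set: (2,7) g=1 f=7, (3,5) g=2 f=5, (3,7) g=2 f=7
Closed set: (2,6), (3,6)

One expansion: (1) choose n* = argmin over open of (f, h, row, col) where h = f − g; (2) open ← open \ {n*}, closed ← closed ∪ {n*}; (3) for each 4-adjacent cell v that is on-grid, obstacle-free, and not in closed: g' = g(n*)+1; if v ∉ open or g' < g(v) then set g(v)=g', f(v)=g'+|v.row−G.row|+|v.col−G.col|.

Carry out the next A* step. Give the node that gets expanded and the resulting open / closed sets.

expanded=(3,5); open=[(2,7) g=1 f=7, (3,4) g=3 f=5, (3,7) g=2 f=7, (4,5) g=3 f=5]; closed=[(2,6), (3,5), (3,6)]

step 1: expand (3,5) (f=5, h=3) → closed; open now [(2,7) g=1 f=7, (3,4) g=3 f=5, (3,7) g=2 f=7, (4,5) g=3 f=5]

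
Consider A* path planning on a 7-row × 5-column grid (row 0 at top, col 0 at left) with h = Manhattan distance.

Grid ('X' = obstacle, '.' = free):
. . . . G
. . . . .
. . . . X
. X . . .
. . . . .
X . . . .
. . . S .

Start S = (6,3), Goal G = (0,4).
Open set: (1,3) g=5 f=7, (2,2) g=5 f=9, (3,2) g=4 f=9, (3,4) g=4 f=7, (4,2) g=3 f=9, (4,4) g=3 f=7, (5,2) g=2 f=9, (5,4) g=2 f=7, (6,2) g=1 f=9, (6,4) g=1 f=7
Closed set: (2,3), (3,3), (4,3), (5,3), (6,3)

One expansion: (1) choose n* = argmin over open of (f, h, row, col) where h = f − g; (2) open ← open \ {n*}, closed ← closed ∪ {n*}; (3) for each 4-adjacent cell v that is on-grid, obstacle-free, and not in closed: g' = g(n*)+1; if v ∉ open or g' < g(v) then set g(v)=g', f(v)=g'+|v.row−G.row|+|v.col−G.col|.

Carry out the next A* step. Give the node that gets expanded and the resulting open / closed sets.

expanded=(1,3); open=[(0,3) g=6 f=7, (1,2) g=6 f=9, (1,4) g=6 f=7, (2,2) g=5 f=9, (3,2) g=4 f=9, (3,4) g=4 f=7, (4,2) g=3 f=9, (4,4) g=3 f=7, (5,2) g=2 f=9, (5,4) g=2 f=7, (6,2) g=1 f=9, (6,4) g=1 f=7]; closed=[(1,3), (2,3), (3,3), (4,3), (5,3), (6,3)]

step 1: expand (1,3) (f=7, h=2) → closed; open now [(0,3) g=6 f=7, (1,2) g=6 f=9, (1,4) g=6 f=7, (2,2) g=5 f=9, (3,2) g=4 f=9, (3,4) g=4 f=7, (4,2) g=3 f=9, (4,4) g=3 f=7, (5,2) g=2 f=9, (5,4) g=2 f=7, (6,2) g=1 f=9, (6,4) g=1 f=7]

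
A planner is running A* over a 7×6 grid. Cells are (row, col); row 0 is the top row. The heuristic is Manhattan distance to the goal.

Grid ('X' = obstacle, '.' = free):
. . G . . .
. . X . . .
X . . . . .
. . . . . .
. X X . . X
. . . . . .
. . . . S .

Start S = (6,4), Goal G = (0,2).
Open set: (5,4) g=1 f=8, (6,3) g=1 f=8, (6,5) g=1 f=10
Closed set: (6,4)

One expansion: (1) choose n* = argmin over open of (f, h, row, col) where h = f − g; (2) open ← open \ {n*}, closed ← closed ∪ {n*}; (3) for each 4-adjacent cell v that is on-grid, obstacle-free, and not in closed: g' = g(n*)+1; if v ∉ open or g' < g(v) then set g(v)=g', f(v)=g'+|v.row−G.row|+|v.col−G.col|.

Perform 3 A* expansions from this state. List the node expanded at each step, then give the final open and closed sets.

order=[(5,4) → (4,4) → (3,4)]; open=[(2,4) g=4 f=8, (3,3) g=4 f=8, (3,5) g=4 f=10, (4,3) g=3 f=8, (5,3) g=2 f=8, (5,5) g=2 f=10, (6,3) g=1 f=8, (6,5) g=1 f=10]; closed=[(3,4), (4,4), (5,4), (6,4)]

step 1: expand (5,4) (f=8, h=7) → closed; open now [(4,4) g=2 f=8, (5,3) g=2 f=8, (5,5) g=2 f=10, (6,3) g=1 f=8, (6,5) g=1 f=10]
step 2: expand (4,4) (f=8, h=6) → closed; open now [(3,4) g=3 f=8, (4,3) g=3 f=8, (5,3) g=2 f=8, (5,5) g=2 f=10, (6,3) g=1 f=8, (6,5) g=1 f=10]
step 3: expand (3,4) (f=8, h=5) → closed; open now [(2,4) g=4 f=8, (3,3) g=4 f=8, (3,5) g=4 f=10, (4,3) g=3 f=8, (5,3) g=2 f=8, (5,5) g=2 f=10, (6,3) g=1 f=8, (6,5) g=1 f=10]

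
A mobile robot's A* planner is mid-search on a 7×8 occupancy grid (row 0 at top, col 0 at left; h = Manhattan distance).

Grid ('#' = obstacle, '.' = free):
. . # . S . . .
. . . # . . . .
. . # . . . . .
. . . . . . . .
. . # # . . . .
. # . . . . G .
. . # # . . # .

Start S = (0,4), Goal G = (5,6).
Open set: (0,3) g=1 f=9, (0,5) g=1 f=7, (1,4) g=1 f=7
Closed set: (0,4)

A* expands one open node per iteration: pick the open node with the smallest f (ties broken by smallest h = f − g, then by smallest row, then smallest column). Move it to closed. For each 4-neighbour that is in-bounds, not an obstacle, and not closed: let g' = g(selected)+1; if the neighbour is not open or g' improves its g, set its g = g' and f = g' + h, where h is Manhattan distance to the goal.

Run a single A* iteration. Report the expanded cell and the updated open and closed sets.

expanded=(0,5); open=[(0,3) g=1 f=9, (0,6) g=2 f=7, (1,4) g=1 f=7, (1,5) g=2 f=7]; closed=[(0,4), (0,5)]

step 1: expand (0,5) (f=7, h=6) → closed; open now [(0,3) g=1 f=9, (0,6) g=2 f=7, (1,4) g=1 f=7, (1,5) g=2 f=7]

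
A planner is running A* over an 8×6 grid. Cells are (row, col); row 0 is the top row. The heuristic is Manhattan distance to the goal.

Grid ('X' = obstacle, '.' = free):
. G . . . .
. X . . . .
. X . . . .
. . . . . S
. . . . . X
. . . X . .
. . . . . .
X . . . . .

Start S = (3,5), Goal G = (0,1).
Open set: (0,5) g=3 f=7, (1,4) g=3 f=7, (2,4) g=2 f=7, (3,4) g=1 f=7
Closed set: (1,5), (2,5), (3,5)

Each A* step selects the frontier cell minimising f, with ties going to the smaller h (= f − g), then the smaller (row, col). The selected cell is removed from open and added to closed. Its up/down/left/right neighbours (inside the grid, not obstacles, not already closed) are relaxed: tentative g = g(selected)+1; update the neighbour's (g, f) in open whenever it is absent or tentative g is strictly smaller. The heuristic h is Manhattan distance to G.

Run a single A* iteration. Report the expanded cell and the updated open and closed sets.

expanded=(0,5); open=[(0,4) g=4 f=7, (1,4) g=3 f=7, (2,4) g=2 f=7, (3,4) g=1 f=7]; closed=[(0,5), (1,5), (2,5), (3,5)]

step 1: expand (0,5) (f=7, h=4) → closed; open now [(0,4) g=4 f=7, (1,4) g=3 f=7, (2,4) g=2 f=7, (3,4) g=1 f=7]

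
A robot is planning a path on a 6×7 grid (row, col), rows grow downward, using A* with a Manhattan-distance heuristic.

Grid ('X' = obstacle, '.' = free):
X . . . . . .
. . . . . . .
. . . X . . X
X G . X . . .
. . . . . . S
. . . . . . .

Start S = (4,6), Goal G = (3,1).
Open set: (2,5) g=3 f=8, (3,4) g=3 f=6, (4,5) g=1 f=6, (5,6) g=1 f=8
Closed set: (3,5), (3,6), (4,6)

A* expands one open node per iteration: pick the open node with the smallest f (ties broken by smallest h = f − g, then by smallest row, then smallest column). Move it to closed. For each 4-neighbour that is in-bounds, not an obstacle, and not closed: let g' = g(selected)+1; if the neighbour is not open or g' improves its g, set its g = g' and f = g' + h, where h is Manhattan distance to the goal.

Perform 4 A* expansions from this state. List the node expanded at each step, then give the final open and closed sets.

step 1: expand (3,4) (f=6, h=3) → closed; open now [(2,4) g=4 f=8, (2,5) g=3 f=8, (4,4) g=4 f=8, (4,5) g=1 f=6, (5,6) g=1 f=8]
step 2: expand (4,5) (f=6, h=5) → closed; open now [(2,4) g=4 f=8, (2,5) g=3 f=8, (4,4) g=2 f=6, (5,5) g=2 f=8, (5,6) g=1 f=8]
step 3: expand (4,4) (f=6, h=4) → closed; open now [(2,4) g=4 f=8, (2,5) g=3 f=8, (4,3) g=3 f=6, (5,4) g=3 f=8, (5,5) g=2 f=8, (5,6) g=1 f=8]
step 4: expand (4,3) (f=6, h=3) → closed; open now [(2,4) g=4 f=8, (2,5) g=3 f=8, (4,2) g=4 f=6, (5,3) g=4 f=8, (5,4) g=3 f=8, (5,5) g=2 f=8, (5,6) g=1 f=8]

order=[(3,4) → (4,5) → (4,4) → (4,3)]; open=[(2,4) g=4 f=8, (2,5) g=3 f=8, (4,2) g=4 f=6, (5,3) g=4 f=8, (5,4) g=3 f=8, (5,5) g=2 f=8, (5,6) g=1 f=8]; closed=[(3,4), (3,5), (3,6), (4,3), (4,4), (4,5), (4,6)]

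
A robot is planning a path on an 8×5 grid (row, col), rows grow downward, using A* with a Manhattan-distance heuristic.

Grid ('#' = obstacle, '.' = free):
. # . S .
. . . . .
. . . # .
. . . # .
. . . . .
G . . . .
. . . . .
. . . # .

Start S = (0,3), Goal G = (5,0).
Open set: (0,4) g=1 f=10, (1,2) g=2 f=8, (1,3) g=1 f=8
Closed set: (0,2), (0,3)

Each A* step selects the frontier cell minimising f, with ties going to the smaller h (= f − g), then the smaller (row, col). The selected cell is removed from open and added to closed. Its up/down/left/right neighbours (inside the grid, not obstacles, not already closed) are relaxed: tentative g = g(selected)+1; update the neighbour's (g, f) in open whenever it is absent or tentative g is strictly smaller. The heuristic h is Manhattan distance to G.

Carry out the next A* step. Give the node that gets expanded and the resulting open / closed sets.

expanded=(1,2); open=[(0,4) g=1 f=10, (1,1) g=3 f=8, (1,3) g=1 f=8, (2,2) g=3 f=8]; closed=[(0,2), (0,3), (1,2)]

step 1: expand (1,2) (f=8, h=6) → closed; open now [(0,4) g=1 f=10, (1,1) g=3 f=8, (1,3) g=1 f=8, (2,2) g=3 f=8]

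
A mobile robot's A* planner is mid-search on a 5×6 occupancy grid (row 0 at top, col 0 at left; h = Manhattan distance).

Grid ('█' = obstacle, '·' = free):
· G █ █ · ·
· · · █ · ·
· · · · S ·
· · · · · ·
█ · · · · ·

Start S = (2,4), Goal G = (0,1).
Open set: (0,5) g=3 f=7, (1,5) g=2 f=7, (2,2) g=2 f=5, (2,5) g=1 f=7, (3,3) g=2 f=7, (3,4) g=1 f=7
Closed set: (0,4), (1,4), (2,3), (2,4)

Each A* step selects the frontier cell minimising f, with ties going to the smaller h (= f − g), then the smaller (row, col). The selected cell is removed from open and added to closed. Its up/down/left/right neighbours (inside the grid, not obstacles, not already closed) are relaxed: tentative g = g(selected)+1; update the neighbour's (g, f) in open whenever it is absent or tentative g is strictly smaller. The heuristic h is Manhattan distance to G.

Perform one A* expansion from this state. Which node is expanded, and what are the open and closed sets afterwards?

step 1: expand (2,2) (f=5, h=3) → closed; open now [(0,5) g=3 f=7, (1,2) g=3 f=5, (1,5) g=2 f=7, (2,1) g=3 f=5, (2,5) g=1 f=7, (3,2) g=3 f=7, (3,3) g=2 f=7, (3,4) g=1 f=7]

expanded=(2,2); open=[(0,5) g=3 f=7, (1,2) g=3 f=5, (1,5) g=2 f=7, (2,1) g=3 f=5, (2,5) g=1 f=7, (3,2) g=3 f=7, (3,3) g=2 f=7, (3,4) g=1 f=7]; closed=[(0,4), (1,4), (2,2), (2,3), (2,4)]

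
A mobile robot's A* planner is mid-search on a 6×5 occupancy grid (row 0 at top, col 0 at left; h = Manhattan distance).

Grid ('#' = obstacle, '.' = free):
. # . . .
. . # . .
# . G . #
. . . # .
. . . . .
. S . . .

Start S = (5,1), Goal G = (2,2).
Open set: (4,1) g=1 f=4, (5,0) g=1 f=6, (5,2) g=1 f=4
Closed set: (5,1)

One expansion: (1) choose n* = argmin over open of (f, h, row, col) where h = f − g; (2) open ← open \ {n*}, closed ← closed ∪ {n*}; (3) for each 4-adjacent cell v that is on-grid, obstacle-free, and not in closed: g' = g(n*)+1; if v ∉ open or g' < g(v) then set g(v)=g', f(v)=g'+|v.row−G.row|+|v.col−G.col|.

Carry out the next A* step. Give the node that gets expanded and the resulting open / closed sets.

expanded=(4,1); open=[(3,1) g=2 f=4, (4,0) g=2 f=6, (4,2) g=2 f=4, (5,0) g=1 f=6, (5,2) g=1 f=4]; closed=[(4,1), (5,1)]

step 1: expand (4,1) (f=4, h=3) → closed; open now [(3,1) g=2 f=4, (4,0) g=2 f=6, (4,2) g=2 f=4, (5,0) g=1 f=6, (5,2) g=1 f=4]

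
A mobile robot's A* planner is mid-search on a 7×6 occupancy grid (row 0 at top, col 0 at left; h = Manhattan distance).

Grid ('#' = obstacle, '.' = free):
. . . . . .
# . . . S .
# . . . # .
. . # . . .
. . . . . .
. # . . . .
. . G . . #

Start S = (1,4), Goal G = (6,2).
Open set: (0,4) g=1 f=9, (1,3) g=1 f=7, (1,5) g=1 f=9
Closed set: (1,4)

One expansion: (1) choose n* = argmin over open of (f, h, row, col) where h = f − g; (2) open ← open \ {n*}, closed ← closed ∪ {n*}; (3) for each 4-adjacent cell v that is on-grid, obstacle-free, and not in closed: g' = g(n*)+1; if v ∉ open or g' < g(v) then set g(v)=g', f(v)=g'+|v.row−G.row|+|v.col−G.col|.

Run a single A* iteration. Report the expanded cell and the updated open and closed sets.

expanded=(1,3); open=[(0,3) g=2 f=9, (0,4) g=1 f=9, (1,2) g=2 f=7, (1,5) g=1 f=9, (2,3) g=2 f=7]; closed=[(1,3), (1,4)]

step 1: expand (1,3) (f=7, h=6) → closed; open now [(0,3) g=2 f=9, (0,4) g=1 f=9, (1,2) g=2 f=7, (1,5) g=1 f=9, (2,3) g=2 f=7]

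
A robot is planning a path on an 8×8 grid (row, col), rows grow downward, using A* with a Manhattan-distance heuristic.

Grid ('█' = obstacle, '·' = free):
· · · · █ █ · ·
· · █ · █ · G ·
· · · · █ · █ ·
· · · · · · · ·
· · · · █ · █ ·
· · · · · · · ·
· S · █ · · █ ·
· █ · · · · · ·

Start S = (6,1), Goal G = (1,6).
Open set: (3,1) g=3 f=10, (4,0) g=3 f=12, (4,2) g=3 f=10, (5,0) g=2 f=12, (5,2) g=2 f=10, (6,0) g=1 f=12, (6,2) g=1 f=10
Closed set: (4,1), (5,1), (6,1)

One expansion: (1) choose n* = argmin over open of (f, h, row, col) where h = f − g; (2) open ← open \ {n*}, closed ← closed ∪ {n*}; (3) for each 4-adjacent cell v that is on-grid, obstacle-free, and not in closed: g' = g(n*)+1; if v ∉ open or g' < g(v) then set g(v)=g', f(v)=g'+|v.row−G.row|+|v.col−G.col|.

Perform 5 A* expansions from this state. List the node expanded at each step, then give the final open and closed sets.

step 1: expand (3,1) (f=10, h=7) → closed; open now [(2,1) g=4 f=10, (3,0) g=4 f=12, (3,2) g=4 f=10, (4,0) g=3 f=12, (4,2) g=3 f=10, (5,0) g=2 f=12, (5,2) g=2 f=10, (6,0) g=1 f=12, (6,2) g=1 f=10]
step 2: expand (2,1) (f=10, h=6) → closed; open now [(1,1) g=5 f=10, (2,0) g=5 f=12, (2,2) g=5 f=10, (3,0) g=4 f=12, (3,2) g=4 f=10, (4,0) g=3 f=12, (4,2) g=3 f=10, (5,0) g=2 f=12, (5,2) g=2 f=10, (6,0) g=1 f=12, (6,2) g=1 f=10]
step 3: expand (1,1) (f=10, h=5) → closed; open now [(0,1) g=6 f=12, (1,0) g=6 f=12, (2,0) g=5 f=12, (2,2) g=5 f=10, (3,0) g=4 f=12, (3,2) g=4 f=10, (4,0) g=3 f=12, (4,2) g=3 f=10, (5,0) g=2 f=12, (5,2) g=2 f=10, (6,0) g=1 f=12, (6,2) g=1 f=10]
step 4: expand (2,2) (f=10, h=5) → closed; open now [(0,1) g=6 f=12, (1,0) g=6 f=12, (2,0) g=5 f=12, (2,3) g=6 f=10, (3,0) g=4 f=12, (3,2) g=4 f=10, (4,0) g=3 f=12, (4,2) g=3 f=10, (5,0) g=2 f=12, (5,2) g=2 f=10, (6,0) g=1 f=12, (6,2) g=1 f=10]
step 5: expand (2,3) (f=10, h=4) → closed; open now [(0,1) g=6 f=12, (1,0) g=6 f=12, (1,3) g=7 f=10, (2,0) g=5 f=12, (3,0) g=4 f=12, (3,2) g=4 f=10, (3,3) g=7 f=12, (4,0) g=3 f=12, (4,2) g=3 f=10, (5,0) g=2 f=12, (5,2) g=2 f=10, (6,0) g=1 f=12, (6,2) g=1 f=10]

order=[(3,1) → (2,1) → (1,1) → (2,2) → (2,3)]; open=[(0,1) g=6 f=12, (1,0) g=6 f=12, (1,3) g=7 f=10, (2,0) g=5 f=12, (3,0) g=4 f=12, (3,2) g=4 f=10, (3,3) g=7 f=12, (4,0) g=3 f=12, (4,2) g=3 f=10, (5,0) g=2 f=12, (5,2) g=2 f=10, (6,0) g=1 f=12, (6,2) g=1 f=10]; closed=[(1,1), (2,1), (2,2), (2,3), (3,1), (4,1), (5,1), (6,1)]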